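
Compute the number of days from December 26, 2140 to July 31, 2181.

Day-of-year of December 26, 2140: 361.
Day-of-year of July 31, 2181: 212.
2140 has 366 days, so 366 − 361 = 5 days remain in 2140.
Full years 2141–2180: 30 common + 10 leap = 30×365 + 10×366 = 14610 days.
Total: 5 + 14610 + 212 = 14827 days.

14827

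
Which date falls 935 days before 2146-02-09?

2143-07-20

Count 935 days before February 9, 2146:
Day-of-year of July 20, 2143: 201.
Day-of-year of February 9, 2146: 40.
2143 has 365 days, so 365 − 201 = 164 days remain in 2143.
Full years: 2144: 366; 2145: 365. Sum = 731.
Total: 164 + 731 + 40 = 935 days.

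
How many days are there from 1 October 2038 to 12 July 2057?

6859

Day-of-year of October 1, 2038: 274.
Day-of-year of July 12, 2057: 193.
2038 has 365 days, so 365 − 274 = 91 days remain in 2038.
Full years 2039–2056: 13 common + 5 leap = 13×365 + 5×366 = 6575 days.
Total: 91 + 6575 + 193 = 6859 days.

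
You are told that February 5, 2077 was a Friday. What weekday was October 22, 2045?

Count forward from the earlier date (October 22, 2045) to the later (February 5, 2077):
From October 22, 2045 to October 22, 2076: 31 years, of which 8 contain a Feb 29 — 23×365 + 8×366 = 11323 days.
October 2076: 31 − 22 = 9 days remain.
Then November (30), December (31), January (31): 30 + 31 + 31 = 92 days.
February 1–5, 2077: 5 days (2077 is not a leap year).
Residual: 106 days.
Total: 11429 days.
11429 mod 7 = 5, so 5 days before Friday is Sunday.

Sunday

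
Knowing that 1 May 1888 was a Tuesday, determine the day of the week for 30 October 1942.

From May 1, 1888 to May 1, 1942: 54 years, of which 12 contain a Feb 29 — 42×365 + 12×366 = 19722 days.
(1900 is not a leap year (divisible by 100 but not 400).)
May 1942: 31 − 1 = 30 days remain.
Then June (30), July (31), August (31), September (30): 30 + 31 + 31 + 30 = 122 days.
October 1–30, 1942: 30 days.
Residual: 182 days.
Total: 19904 days.
19904 mod 7 = 3, so 3 days after Tuesday is Friday.

Friday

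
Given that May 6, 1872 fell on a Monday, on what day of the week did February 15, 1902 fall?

Saturday

Day-of-year of May 6, 1872: 127.
Day-of-year of February 15, 1902: 46.
1872 has 366 days, so 366 − 127 = 239 days remain in 1872.
Full years 1873–1901: 23 common + 6 leap = 23×365 + 6×366 = 10591 days.
Total: 239 + 10591 + 46 = 10876 days.
10876 mod 7 = 5, so 5 days after Monday is Saturday.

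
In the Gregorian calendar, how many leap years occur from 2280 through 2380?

25

Years divisible by 4: 2280, 2284, …, 2380 — 26 in all.
Of these, 2300 is divisible by 100 but not 400, so not leap.
Leap years: 26 − 1 = 25.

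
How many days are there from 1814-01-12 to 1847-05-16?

Day-of-year of January 12, 1814: 12.
Day-of-year of May 16, 1847: 136.
1814 has 365 days, so 365 − 12 = 353 days remain in 1814.
Full years 1815–1846: 24 common + 8 leap = 24×365 + 8×366 = 11688 days.
Total: 353 + 11688 + 136 = 12177 days.

12177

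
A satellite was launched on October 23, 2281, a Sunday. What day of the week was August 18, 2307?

Sunday

Day-of-year of October 23, 2281: 296.
Day-of-year of August 18, 2307: 230.
2281 has 365 days, so 365 − 296 = 69 days remain in 2281.
Full years 2282–2306: 20 common + 5 leap = 20×365 + 5×366 = 9130 days.
Total: 69 + 9130 + 230 = 9429 days.
9429 is a multiple of 7, so August 18, 2307 falls on the same weekday: Sunday.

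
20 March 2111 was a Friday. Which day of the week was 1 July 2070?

Tuesday

Count forward from the earlier date (July 1, 2070) to the later (March 20, 2111):
From July 1, 2070 to July 1, 2110: 40 years, of which 9 contain a Feb 29 — 31×365 + 9×366 = 14609 days.
(2100 is not a leap year (divisible by 100 but not 400).)
July 2110: 31 − 1 = 30 days remain.
Then August (31), September (30), October (31), November (30), December (31), January (31), February 2111 (28): 31 + 30 + 31 + 30 + 31 + 31 + 28 = 212 days.
March 1–20, 2111: 20 days.
Residual: 262 days.
Total: 14871 days.
14871 mod 7 = 3, so 3 days before Friday is Tuesday.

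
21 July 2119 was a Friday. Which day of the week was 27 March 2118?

Count forward from the earlier date (March 27, 2118) to the later (July 21, 2119):
Day-of-year of March 27, 2118: 86.
Day-of-year of July 21, 2119: 202.
2118 has 365 days, so 365 − 86 = 279 days remain in 2118.
Total: 279 + 202 = 481 days.
481 mod 7 = 5, so 5 days before Friday is Sunday.

Sunday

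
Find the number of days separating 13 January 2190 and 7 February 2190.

January 2190: 31 − 13 = 18 days remain.
February 1–7, 2190: 7 days (2190 is not a leap year).
Total: 18 + 7 = 25 days.

25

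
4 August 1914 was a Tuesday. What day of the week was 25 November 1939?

Day-of-year of August 4, 1914: 216.
Day-of-year of November 25, 1939: 329.
1914 has 365 days, so 365 − 216 = 149 days remain in 1914.
Full years 1915–1938: 18 common + 6 leap = 18×365 + 6×366 = 8766 days.
Total: 149 + 8766 + 329 = 9244 days.
9244 mod 7 = 4, so 4 days after Tuesday is Saturday.

Saturday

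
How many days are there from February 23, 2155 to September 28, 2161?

2409

February 23, 2155 → February 23, 2156: 365 days.
February 23, 2156 → February 23, 2157: 366 days (2156 is a leap year).
February 23, 2157 → February 23, 2158: 365 days.
February 23, 2158 → February 23, 2159: 365 days.
February 23, 2159 → February 23, 2160: 365 days.
February 23, 2160 → February 23, 2161: 366 days (2160 is a leap year).
February 2161: 28 − 23 = 5 days remain (2161 is not a leap year, so February has 28 days).
Then March (31), April (30), May (31), June (30), July (31), August (31): 31 + 30 + 31 + 30 + 31 + 31 = 184 days.
September 1–28, 2161: 28 days.
Residual: 217 days.
Total: 2409 days.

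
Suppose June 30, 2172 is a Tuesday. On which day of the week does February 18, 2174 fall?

Friday

June 30, 2172 → June 30, 2173: 365 days.
June 2173: 30 − 30 = 0 days remain.
Then July (31), August (31), September (30), October (31), November (30), December (31), January (31): 31 + 31 + 30 + 31 + 30 + 31 + 31 = 215 days.
February 1–18, 2174: 18 days (2174 is not a leap year).
Residual: 233 days.
Total: 598 days.
598 mod 7 = 3, so 3 days after Tuesday is Friday.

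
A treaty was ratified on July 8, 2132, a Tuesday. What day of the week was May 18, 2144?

From July 8, 2132 to July 8, 2143: 11 years, of which 2 contain a Feb 29 — 9×365 + 2×366 = 4017 days.
July 2143: 31 − 8 = 23 days remain.
Then 9 full months totalling 274 days.
May 1–18, 2144: 18 days.
Residual: 315 days.
Total: 4332 days.
4332 mod 7 = 6, so 6 days after Tuesday is Monday.

Monday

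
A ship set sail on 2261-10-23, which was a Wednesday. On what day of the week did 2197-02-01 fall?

Wednesday

Count forward from the earlier date (February 1, 2197) to the later (October 23, 2261):
From February 1, 2197 to February 1, 2261: 64 years, of which 15 contain a Feb 29 — 49×365 + 15×366 = 23375 days.
(2200 is not a leap year (divisible by 100 but not 400).)
February 2261: 28 − 1 = 27 days remain (2261 is not a leap year, so February has 28 days).
Then March (31), April (30), May (31), June (30), July (31), August (31), September (30): 31 + 30 + 31 + 30 + 31 + 31 + 30 = 214 days.
October 1–23, 2261: 23 days.
Residual: 264 days.
Total: 23639 days.
23639 is a multiple of 7, so 2197-02-01 falls on the same weekday: Wednesday.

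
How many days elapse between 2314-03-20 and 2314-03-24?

4

Within March 2314: 24 − 20 = 4 days.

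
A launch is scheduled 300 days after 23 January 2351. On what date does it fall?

19 November 2351

Count 300 days after January 23, 2351:
January 2351: 31 − 23 = 8 days remain.
Then 9 full months totalling 273 days.
November 1–19, 2351: 19 days.
Total: 8 + 273 + 19 = 300 days.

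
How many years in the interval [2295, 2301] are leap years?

1

Years divisible by 4 in [2295, 2301]: 2296, 2300.
Of these, 2300 is divisible by 100 but not 400, so not leap.
Leap years: 2 − 1 = 1.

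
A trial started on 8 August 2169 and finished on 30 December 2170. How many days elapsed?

August 8, 2169 → August 8, 2170: 365 days.
August 2170: 31 − 8 = 23 days remain.
Then September (30), October (31), November (30): 30 + 31 + 30 = 91 days.
December 1–30, 2170: 30 days.
Residual: 144 days.
Total: 509 days.

509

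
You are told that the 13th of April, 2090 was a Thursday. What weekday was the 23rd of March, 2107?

Day-of-year of April 13, 2090: 103.
Day-of-year of March 23, 2107: 82.
2090 has 365 days, so 365 − 103 = 262 days remain in 2090.
Full years 2091–2106: 13 common + 3 leap = 13×365 + 3×366 = 5843 days.
Total: 262 + 5843 + 82 = 6187 days.
6187 mod 7 = 6, so 6 days after Thursday is Wednesday.

Wednesday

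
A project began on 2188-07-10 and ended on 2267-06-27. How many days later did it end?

From July 10, 2188 to July 10, 2266: 78 years, of which 18 contain a Feb 29 — 60×365 + 18×366 = 28488 days.
(2200 is not a leap year (divisible by 100 but not 400).)
July 2266: 31 − 10 = 21 days remain.
Then 10 full months totalling 304 days.
June 1–27, 2267: 27 days.
Residual: 352 days.
Total: 28840 days.

28840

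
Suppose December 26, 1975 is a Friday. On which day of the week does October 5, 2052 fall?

From December 26, 1975 to December 26, 2051: 76 years, of which 19 contain a Feb 29 — 57×365 + 19×366 = 27759 days.
(2000 is a leap year (divisible by 400).)
December 2051: 31 − 26 = 5 days remain.
Then 9 full months totalling 274 days.
October 1–5, 2052: 5 days.
Residual: 284 days.
Total: 28043 days.
28043 mod 7 = 1, so 1 day after Friday is Saturday.

Saturday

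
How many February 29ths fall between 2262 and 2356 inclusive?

Years divisible by 4: 2264, 2268, …, 2356 — 24 in all.
Of these, 2300 is divisible by 100 but not 400, so not leap.
Leap years: 24 − 1 = 23.

23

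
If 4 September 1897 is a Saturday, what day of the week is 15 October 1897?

September 1897: 30 − 4 = 26 days remain.
October 1–15, 1897: 15 days.
Total: 26 + 15 = 41 days.
41 mod 7 = 6, so 6 days after Saturday is Friday.

Friday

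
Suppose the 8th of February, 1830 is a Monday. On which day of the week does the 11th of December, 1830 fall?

Saturday

February 1830: 28 − 8 = 20 days remain (1830 is not a leap year, so February has 28 days).
Then 9 full months totalling 275 days.
December 1–11, 1830: 11 days.
Total: 20 + 275 + 11 = 306 days.
306 mod 7 = 5, so 5 days after Monday is Saturday.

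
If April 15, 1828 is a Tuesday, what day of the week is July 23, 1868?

Day-of-year of April 15, 1828: 106.
Day-of-year of July 23, 1868: 205.
1828 has 366 days, so 366 − 106 = 260 days remain in 1828.
Full years 1829–1867: 30 common + 9 leap = 30×365 + 9×366 = 14244 days.
Total: 260 + 14244 + 205 = 14709 days.
14709 mod 7 = 2, so 2 days after Tuesday is Thursday.

Thursday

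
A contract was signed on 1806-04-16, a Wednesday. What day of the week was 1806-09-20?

Saturday

April 1806: 30 − 16 = 14 days remain.
Then May (31), June (30), July (31), August (31): 31 + 30 + 31 + 31 = 123 days.
September 1–20, 1806: 20 days.
Total: 14 + 123 + 20 = 157 days.
157 mod 7 = 3, so 3 days after Wednesday is Saturday.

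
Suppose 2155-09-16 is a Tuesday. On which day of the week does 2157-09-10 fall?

September 16, 2155 → September 16, 2156: 366 days (2156 is a leap year).
September 2156: 30 − 16 = 14 days remain.
Then 11 full months totalling 335 days.
September 1–10, 2157: 10 days.
Residual: 359 days.
Total: 725 days.
725 mod 7 = 4, so 4 days after Tuesday is Saturday.

Saturday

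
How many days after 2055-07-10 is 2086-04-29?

11251

Day-of-year of July 10, 2055: 191.
Day-of-year of April 29, 2086: 119.
2055 has 365 days, so 365 − 191 = 174 days remain in 2055.
Full years 2056–2085: 22 common + 8 leap = 22×365 + 8×366 = 10958 days.
Total: 174 + 10958 + 119 = 11251 days.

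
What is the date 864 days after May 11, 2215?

September 21, 2217

Count 864 days after May 11, 2215:
Day-of-year of May 11, 2215: 131.
Day-of-year of September 21, 2217: 264.
2215 has 365 days, so 365 − 131 = 234 days remain in 2215.
Full years: 2216: 366. Sum = 366.
Total: 234 + 366 + 264 = 864 days.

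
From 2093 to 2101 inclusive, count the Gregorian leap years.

Years divisible by 4 in [2093, 2101]: 2096, 2100.
Of these, 2100 is divisible by 100 but not 400, so not leap.
Leap years: 2 − 1 = 1.

1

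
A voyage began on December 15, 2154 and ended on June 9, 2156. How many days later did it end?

December 2154: 31 − 15 = 16 days remain.
Then 17 full months totalling 517 days.
June 1–9, 2156: 9 days.
Total: 16 + 517 + 9 = 542 days.

542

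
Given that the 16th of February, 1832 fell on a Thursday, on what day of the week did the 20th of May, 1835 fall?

Day-of-year of February 16, 1832: 47.
Day-of-year of May 20, 1835: 140.
1832 has 366 days, so 366 − 47 = 319 days remain in 1832.
Full years: 1833: 365; 1834: 365. Sum = 730.
Total: 319 + 730 + 140 = 1189 days.
1189 mod 7 = 6, so 6 days after Thursday is Wednesday.

Wednesday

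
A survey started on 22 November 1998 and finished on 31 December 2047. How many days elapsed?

Day-of-year of November 22, 1998: 326.
Day-of-year of December 31, 2047: 365.
1998 has 365 days, so 365 − 326 = 39 days remain in 1998.
Full years 1999–2046: 36 common + 12 leap = 36×365 + 12×366 = 17532 days.
Total: 39 + 17532 + 365 = 17936 days.

17936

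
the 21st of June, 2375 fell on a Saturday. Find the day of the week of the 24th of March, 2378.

Friday

Day-of-year of June 21, 2375: 172.
Day-of-year of March 24, 2378: 83.
2375 has 365 days, so 365 − 172 = 193 days remain in 2375.
Full years: 2376: 366; 2377: 365. Sum = 731.
Total: 193 + 731 + 83 = 1007 days.
1007 mod 7 = 6, so 6 days after Saturday is Friday.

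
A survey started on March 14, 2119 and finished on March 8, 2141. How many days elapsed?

8030

Day-of-year of March 14, 2119: 73.
Day-of-year of March 8, 2141: 67.
2119 has 365 days, so 365 − 73 = 292 days remain in 2119.
Full years 2120–2140: 15 common + 6 leap = 15×365 + 6×366 = 7671 days.
Total: 292 + 7671 + 67 = 8030 days.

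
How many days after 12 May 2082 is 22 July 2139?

20889

From May 12, 2082 to May 12, 2139: 57 years, of which 13 contain a Feb 29 — 44×365 + 13×366 = 20818 days.
(2100 is not a leap year (divisible by 100 but not 400).)
May 2139: 31 − 12 = 19 days remain.
Then June (30): 30 days.
July 1–22, 2139: 22 days.
Residual: 71 days.
Total: 20889 days.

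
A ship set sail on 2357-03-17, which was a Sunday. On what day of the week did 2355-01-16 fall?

Count forward from the earlier date (January 16, 2355) to the later (March 17, 2357):
January 16, 2355 → January 16, 2356: 365 days.
January 16, 2356 → January 16, 2357: 366 days (2356 is a leap year).
January 2357: 31 − 16 = 15 days remain.
Then February 2357 (28): 28 days.
March 1–17, 2357: 17 days.
Residual: 60 days.
Total: 791 days.
791 is a multiple of 7, so 2355-01-16 falls on the same weekday: Sunday.

Sunday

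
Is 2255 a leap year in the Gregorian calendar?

No

2255 is not a leap year.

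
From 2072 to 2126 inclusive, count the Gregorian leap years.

13

Years divisible by 4: 2072, 2076, …, 2124 — 14 in all.
Of these, 2100 is divisible by 100 but not 400, so not leap.
Leap years: 14 − 1 = 13.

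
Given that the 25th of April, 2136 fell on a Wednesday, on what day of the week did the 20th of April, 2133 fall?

Monday

Count forward from the earlier date (April 20, 2133) to the later (April 25, 2136):
Day-of-year of April 20, 2133: 110.
Day-of-year of April 25, 2136: 116.
2133 has 365 days, so 365 − 110 = 255 days remain in 2133.
Full years: 2134: 365; 2135: 365. Sum = 730.
Total: 255 + 730 + 116 = 1101 days.
1101 mod 7 = 2, so 2 days before Wednesday is Monday.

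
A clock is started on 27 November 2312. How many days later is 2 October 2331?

Day-of-year of November 27, 2312: 332.
Day-of-year of October 2, 2331: 275.
2312 has 366 days, so 366 − 332 = 34 days remain in 2312.
Full years 2313–2330: 14 common + 4 leap = 14×365 + 4×366 = 6574 days.
Total: 34 + 6574 + 275 = 6883 days.

6883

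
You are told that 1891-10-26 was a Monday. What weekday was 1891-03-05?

Thursday

Count forward from the earlier date (March 5, 1891) to the later (October 26, 1891):
March 1891: 31 − 5 = 26 days remain.
Then April (30), May (31), June (30), July (31), August (31), September (30): 30 + 31 + 30 + 31 + 31 + 30 = 183 days.
October 1–26, 1891: 26 days.
Total: 26 + 183 + 26 = 235 days.
235 mod 7 = 4, so 4 days before Monday is Thursday.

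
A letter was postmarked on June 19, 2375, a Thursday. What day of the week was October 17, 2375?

June 2375: 30 − 19 = 11 days remain.
Then July (31), August (31), September (30): 31 + 31 + 30 = 92 days.
October 1–17, 2375: 17 days.
Total: 11 + 92 + 17 = 120 days.
120 mod 7 = 1, so 1 day after Thursday is Friday.

Friday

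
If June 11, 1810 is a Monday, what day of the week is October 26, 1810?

Friday

June 1810: 30 − 11 = 19 days remain.
Then July (31), August (31), September (30): 31 + 31 + 30 = 92 days.
October 1–26, 1810: 26 days.
Total: 19 + 92 + 26 = 137 days.
137 mod 7 = 4, so 4 days after Monday is Friday.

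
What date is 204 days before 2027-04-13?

2026-09-21

Count 204 days before April 13, 2027:
September 2026: 30 − 21 = 9 days remain.
Then October (31), November (30), December (31), January (31), February 2027 (28), March (31): 31 + 30 + 31 + 31 + 28 + 31 = 182 days.
April 1–13, 2027: 13 days.
Residual: 204 days.
Total: 204 days.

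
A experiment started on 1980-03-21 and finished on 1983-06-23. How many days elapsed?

March 21, 1980 → March 21, 1981: 365 days.
March 21, 1981 → March 21, 1982: 365 days.
March 21, 1982 → March 21, 1983: 365 days.
March 1983: 31 − 21 = 10 days remain.
Then April (30), May (31): 30 + 31 = 61 days.
June 1–23, 1983: 23 days.
Residual: 94 days.
Total: 1189 days.

1189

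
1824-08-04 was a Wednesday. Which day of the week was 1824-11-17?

Wednesday

August 1824: 31 − 4 = 27 days remain.
Then September (30), October (31): 30 + 31 = 61 days.
November 1–17, 1824: 17 days.
Total: 27 + 61 + 17 = 105 days.
105 is a multiple of 7, so 1824-11-17 falls on the same weekday: Wednesday.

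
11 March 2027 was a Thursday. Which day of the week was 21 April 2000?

Count forward from the earlier date (April 21, 2000) to the later (March 11, 2027):
From April 21, 2000 to April 21, 2026: 26 years, of which 6 contain a Feb 29 — 20×365 + 6×366 = 9496 days.
April 2026: 30 − 21 = 9 days remain.
Then 10 full months totalling 304 days.
March 1–11, 2027: 11 days.
Residual: 324 days.
Total: 9820 days.
9820 mod 7 = 6, so 6 days before Thursday is Friday.

Friday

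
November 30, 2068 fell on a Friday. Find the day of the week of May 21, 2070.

November 2068: 30 − 30 = 0 days remain.
Then 17 full months totalling 516 days.
May 1–21, 2070: 21 days.
Total: 0 + 516 + 21 = 537 days.
537 mod 7 = 5, so 5 days after Friday is Wednesday.

Wednesday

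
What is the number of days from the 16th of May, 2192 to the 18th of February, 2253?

Day-of-year of May 16, 2192: 137.
Day-of-year of February 18, 2253: 49.
2192 has 366 days, so 366 − 137 = 229 days remain in 2192.
Full years 2193–2252: 46 common + 14 leap = 46×365 + 14×366 = 21914 days.
Total: 229 + 21914 + 49 = 22192 days.

22192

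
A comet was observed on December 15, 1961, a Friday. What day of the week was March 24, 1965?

Wednesday

December 15, 1961 → December 15, 1962: 365 days.
December 15, 1962 → December 15, 1963: 365 days.
December 15, 1963 → December 15, 1964: 366 days (1964 is a leap year).
December 1964: 31 − 15 = 16 days remain.
Then January (31), February 1965 (28): 31 + 28 = 59 days.
March 1–24, 1965: 24 days.
Residual: 99 days.
Total: 1195 days.
1195 mod 7 = 5, so 5 days after Friday is Wednesday.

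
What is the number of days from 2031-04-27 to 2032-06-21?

April 27, 2031 → April 27, 2032: 366 days (2032 is a leap year).
April 2032: 30 − 27 = 3 days remain.
Then May (31): 31 days.
June 1–21, 2032: 21 days.
Residual: 55 days.
Total: 421 days.

421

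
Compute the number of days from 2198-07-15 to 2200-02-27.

592

July 15, 2198 → July 15, 2199: 365 days.
July 2199: 31 − 15 = 16 days remain.
Then August (31), September (30), October (31), November (30), December (31), January (31): 31 + 30 + 31 + 30 + 31 + 31 = 184 days.
February 1–27, 2200: 27 days (2200 is not a leap year (divisible by 100 but not 400)).
Residual: 227 days.
Total: 592 days.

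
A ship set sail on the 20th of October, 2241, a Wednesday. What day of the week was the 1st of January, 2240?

Count forward from the earlier date (January 1, 2240) to the later (October 20, 2241):
Day-of-year of January 1, 2240: 1.
Day-of-year of October 20, 2241: 293.
2240 has 366 days, so 366 − 1 = 365 days remain in 2240.
Total: 365 + 293 = 658 days.
658 is a multiple of 7, so the 1st of January, 2240 falls on the same weekday: Wednesday.

Wednesday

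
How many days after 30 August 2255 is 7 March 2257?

Day-of-year of August 30, 2255: 242.
Day-of-year of March 7, 2257: 66.
2255 has 365 days, so 365 − 242 = 123 days remain in 2255.
Full years: 2256: 366. Sum = 366.
Total: 123 + 366 + 66 = 555 days.

555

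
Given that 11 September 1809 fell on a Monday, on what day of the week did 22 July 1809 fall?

Count forward from the earlier date (July 22, 1809) to the later (September 11, 1809):
July 1809: 31 − 22 = 9 days remain.
Then August (31): 31 days.
September 1–11, 1809: 11 days.
Total: 9 + 31 + 11 = 51 days.
51 mod 7 = 2, so 2 days before Monday is Saturday.

Saturday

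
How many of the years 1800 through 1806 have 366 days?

1

Years divisible by 4 in [1800, 1806]: 1800, 1804.
Of these, 1800 is divisible by 100 but not 400, so not leap.
Leap years: 2 − 1 = 1.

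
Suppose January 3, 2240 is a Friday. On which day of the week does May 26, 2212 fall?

Count forward from the earlier date (May 26, 2212) to the later (January 3, 2240):
Day-of-year of May 26, 2212: 147.
Day-of-year of January 3, 2240: 3.
2212 has 366 days, so 366 − 147 = 219 days remain in 2212.
Full years 2213–2239: 21 common + 6 leap = 21×365 + 6×366 = 9861 days.
Total: 219 + 9861 + 3 = 10083 days.
10083 mod 7 = 3, so 3 days before Friday is Tuesday.

Tuesday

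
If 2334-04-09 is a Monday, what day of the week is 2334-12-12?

April 2334: 30 − 9 = 21 days remain.
Then May (31), June (30), July (31), August (31), September (30), October (31), November (30): 31 + 30 + 31 + 31 + 30 + 31 + 30 = 214 days.
December 1–12, 2334: 12 days.
Total: 21 + 214 + 12 = 247 days.
247 mod 7 = 2, so 2 days after Monday is Wednesday.

Wednesday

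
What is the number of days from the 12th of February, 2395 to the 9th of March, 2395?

25

February 2395: 28 − 12 = 16 days remain (2395 is not a leap year, so February has 28 days).
March 1–9, 2395: 9 days.
Total: 16 + 9 = 25 days.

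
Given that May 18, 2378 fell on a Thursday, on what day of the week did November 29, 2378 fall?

Wednesday

May 2378: 31 − 18 = 13 days remain.
Then June (30), July (31), August (31), September (30), October (31): 30 + 31 + 31 + 30 + 31 = 153 days.
November 1–29, 2378: 29 days.
Total: 13 + 153 + 29 = 195 days.
195 mod 7 = 6, so 6 days after Thursday is Wednesday.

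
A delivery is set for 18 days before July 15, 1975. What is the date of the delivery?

June 27, 1975

Count 18 days before July 15, 1975:
June 1975: 30 − 27 = 3 days remain.
July 1–15, 1975: 15 days.
Total: 3 + 15 = 18 days.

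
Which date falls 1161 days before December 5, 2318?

October 1, 2315

Count 1161 days before December 5, 2318:
October 1, 2315 → October 1, 2316: 366 days (2316 is a leap year).
October 1, 2316 → October 1, 2317: 365 days.
October 1, 2317 → October 1, 2318: 365 days.
October 2318: 31 − 1 = 30 days remain.
Then November (30): 30 days.
December 1–5, 2318: 5 days.
Residual: 65 days.
Total: 1161 days.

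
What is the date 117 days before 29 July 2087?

3 April 2087

Count 117 days before July 29, 2087:
April 2087: 30 − 3 = 27 days remain.
Then May (31), June (30): 31 + 30 = 61 days.
July 1–29, 2087: 29 days.
Total: 27 + 61 + 29 = 117 days.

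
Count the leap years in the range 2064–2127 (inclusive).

Years divisible by 4: 2064, 2068, …, 2124 — 16 in all.
Of these, 2100 is divisible by 100 but not 400, so not leap.
Leap years: 16 − 1 = 15.

15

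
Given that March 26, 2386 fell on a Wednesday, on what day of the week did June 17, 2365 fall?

Thursday

Count forward from the earlier date (June 17, 2365) to the later (March 26, 2386):
From June 17, 2365 to June 17, 2385: 20 years, of which 5 contain a Feb 29 — 15×365 + 5×366 = 7305 days.
June 2385: 30 − 17 = 13 days remain.
Then July (31), August (31), September (30), October (31), November (30), December (31), January (31), February 2386 (28): 31 + 31 + 30 + 31 + 30 + 31 + 31 + 28 = 243 days.
March 1–26, 2386: 26 days.
Residual: 282 days.
Total: 7587 days.
7587 mod 7 = 6, so 6 days before Wednesday is Thursday.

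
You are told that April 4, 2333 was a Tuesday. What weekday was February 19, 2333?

Count forward from the earlier date (February 19, 2333) to the later (April 4, 2333):
February 2333: 28 − 19 = 9 days remain (2333 is not a leap year, so February has 28 days).
Then March (31): 31 days.
April 1–4, 2333: 4 days.
Total: 9 + 31 + 4 = 44 days.
44 mod 7 = 2, so 2 days before Tuesday is Sunday.

Sunday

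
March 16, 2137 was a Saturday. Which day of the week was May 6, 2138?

Tuesday

March 2137: 31 − 16 = 15 days remain.
Then 13 full months totalling 395 days.
May 1–6, 2138: 6 days.
Total: 15 + 395 + 6 = 416 days.
416 mod 7 = 3, so 3 days after Saturday is Tuesday.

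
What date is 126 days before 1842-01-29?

1841-09-25

Count 126 days before January 29, 1842:
September 1841: 30 − 25 = 5 days remain.
Then October (31), November (30), December (31): 31 + 30 + 31 = 92 days.
January 1–29, 1842: 29 days.
Residual: 126 days.
Total: 126 days.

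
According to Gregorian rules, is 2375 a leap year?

No

2375 is not a leap year.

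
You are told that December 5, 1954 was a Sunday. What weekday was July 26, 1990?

Thursday

From December 5, 1954 to December 5, 1989: 35 years, of which 9 contain a Feb 29 — 26×365 + 9×366 = 12784 days.
December 1989: 31 − 5 = 26 days remain.
Then January (31), February 1990 (28), March (31), April (30), May (31), June (30): 31 + 28 + 31 + 30 + 31 + 30 = 181 days.
July 1–26, 1990: 26 days.
Residual: 233 days.
Total: 13017 days.
13017 mod 7 = 4, so 4 days after Sunday is Thursday.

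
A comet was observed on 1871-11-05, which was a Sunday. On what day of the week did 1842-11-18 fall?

Friday

Count forward from the earlier date (November 18, 1842) to the later (November 5, 1871):
Day-of-year of November 18, 1842: 322.
Day-of-year of November 5, 1871: 309.
1842 has 365 days, so 365 − 322 = 43 days remain in 1842.
Full years 1843–1870: 21 common + 7 leap = 21×365 + 7×366 = 10227 days.
Total: 43 + 10227 + 309 = 10579 days.
10579 mod 7 = 2, so 2 days before Sunday is Friday.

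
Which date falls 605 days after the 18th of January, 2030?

the 15th of September, 2031

Count 605 days after January 18, 2030:
January 18, 2030 → January 18, 2031: 365 days.
January 2031: 31 − 18 = 13 days remain.
Then February 2031 (28), March (31), April (30), May (31), June (30), July (31), August (31): 28 + 31 + 30 + 31 + 30 + 31 + 31 = 212 days.
September 1–15, 2031: 15 days.
Residual: 240 days.
Total: 605 days.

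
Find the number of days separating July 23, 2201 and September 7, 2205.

Day-of-year of July 23, 2201: 204.
Day-of-year of September 7, 2205: 250.
2201 has 365 days, so 365 − 204 = 161 days remain in 2201.
Full years: 2202: 365; 2203: 365; 2204: 366. Sum = 1096.
Total: 161 + 1096 + 250 = 1507 days.

1507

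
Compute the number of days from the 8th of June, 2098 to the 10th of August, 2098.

June 2098: 30 − 8 = 22 days remain.
Then July (31): 31 days.
August 1–10, 2098: 10 days.
Total: 22 + 31 + 10 = 63 days.

63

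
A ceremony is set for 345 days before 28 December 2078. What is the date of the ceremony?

17 January 2078

Count 345 days before December 28, 2078:
January 2078: 31 − 17 = 14 days remain.
Then 10 full months totalling 303 days.
December 1–28, 2078: 28 days.
Total: 14 + 303 + 28 = 345 days.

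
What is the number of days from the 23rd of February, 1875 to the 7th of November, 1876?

623

February 23, 1875 → February 23, 1876: 365 days.
February 1876: 29 − 23 = 6 days remain (1876 is a leap year, so February has 29 days).
Then March (31), April (30), May (31), June (30), July (31), August (31), September (30), October (31): 31 + 30 + 31 + 30 + 31 + 31 + 30 + 31 = 245 days.
November 1–7, 1876: 7 days.
Residual: 258 days.
Total: 623 days.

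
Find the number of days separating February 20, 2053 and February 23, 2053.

Within February 2053: 23 − 20 = 3 days.

3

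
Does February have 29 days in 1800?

1800 is not a leap year (divisible by 100 but not 400).

No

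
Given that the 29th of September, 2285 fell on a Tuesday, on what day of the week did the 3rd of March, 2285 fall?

Count forward from the earlier date (March 3, 2285) to the later (September 29, 2285):
March 2285: 31 − 3 = 28 days remain.
Then April (30), May (31), June (30), July (31), August (31): 30 + 31 + 30 + 31 + 31 = 153 days.
September 1–29, 2285: 29 days.
Total: 28 + 153 + 29 = 210 days.
210 is a multiple of 7, so the 3rd of March, 2285 falls on the same weekday: Tuesday.

Tuesday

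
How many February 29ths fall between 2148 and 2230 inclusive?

20

Years divisible by 4: 2148, 2152, …, 2228 — 21 in all.
Of these, 2200 is divisible by 100 but not 400, so not leap.
Leap years: 21 − 1 = 20.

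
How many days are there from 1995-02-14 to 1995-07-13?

149

February 1995: 28 − 14 = 14 days remain (1995 is not a leap year, so February has 28 days).
Then March (31), April (30), May (31), June (30): 31 + 30 + 31 + 30 = 122 days.
July 1–13, 1995: 13 days.
Total: 14 + 122 + 13 = 149 days.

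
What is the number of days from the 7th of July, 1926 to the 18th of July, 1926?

Within July 1926: 18 − 7 = 11 days.

11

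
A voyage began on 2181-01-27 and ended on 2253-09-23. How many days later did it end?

26536

From January 27, 2181 to January 27, 2253: 72 years, of which 17 contain a Feb 29 — 55×365 + 17×366 = 26297 days.
(2200 is not a leap year (divisible by 100 but not 400).)
January 2253: 31 − 27 = 4 days remain.
Then February 2253 (28), March (31), April (30), May (31), June (30), July (31), August (31): 28 + 31 + 30 + 31 + 30 + 31 + 31 = 212 days.
September 1–23, 2253: 23 days.
Residual: 239 days.
Total: 26536 days.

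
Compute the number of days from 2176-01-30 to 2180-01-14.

Day-of-year of January 30, 2176: 30.
Day-of-year of January 14, 2180: 14.
2176 has 366 days, so 366 − 30 = 336 days remain in 2176.
Full years: 2177: 365; 2178: 365; 2179: 365. Sum = 1095.
Total: 336 + 1095 + 14 = 1445 days.

1445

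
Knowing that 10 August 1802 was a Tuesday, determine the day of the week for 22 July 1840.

Wednesday

Day-of-year of August 10, 1802: 222.
Day-of-year of July 22, 1840: 204.
1802 has 365 days, so 365 − 222 = 143 days remain in 1802.
Full years 1803–1839: 28 common + 9 leap = 28×365 + 9×366 = 13514 days.
Total: 143 + 13514 + 204 = 13861 days.
13861 mod 7 = 1, so 1 day after Tuesday is Wednesday.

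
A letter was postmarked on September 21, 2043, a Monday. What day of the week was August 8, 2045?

September 21, 2043 → September 21, 2044: 366 days (2044 is a leap year).
September 2044: 30 − 21 = 9 days remain.
Then 10 full months totalling 304 days.
August 1–8, 2045: 8 days.
Residual: 321 days.
Total: 687 days.
687 mod 7 = 1, so 1 day after Monday is Tuesday.

Tuesday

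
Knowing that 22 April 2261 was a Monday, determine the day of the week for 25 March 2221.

Count forward from the earlier date (March 25, 2221) to the later (April 22, 2261):
Day-of-year of March 25, 2221: 84.
Day-of-year of April 22, 2261: 112.
2221 has 365 days, so 365 − 84 = 281 days remain in 2221.
Full years 2222–2260: 29 common + 10 leap = 29×365 + 10×366 = 14245 days.
Total: 281 + 14245 + 112 = 14638 days.
14638 mod 7 = 1, so 1 day before Monday is Sunday.

Sunday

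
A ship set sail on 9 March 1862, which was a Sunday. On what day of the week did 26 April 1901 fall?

Day-of-year of March 9, 1862: 68.
Day-of-year of April 26, 1901: 116.
1862 has 365 days, so 365 − 68 = 297 days remain in 1862.
Full years 1863–1900: 29 common + 9 leap = 29×365 + 9×366 = 13879 days.
Total: 297 + 13879 + 116 = 14292 days.
14292 mod 7 = 5, so 5 days after Sunday is Friday.

Friday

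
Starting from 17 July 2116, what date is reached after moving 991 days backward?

30 October 2113

Count 991 days before July 17, 2116:
Day-of-year of October 30, 2113: 303.
Day-of-year of July 17, 2116: 199.
2113 has 365 days, so 365 − 303 = 62 days remain in 2113.
Full years: 2114: 365; 2115: 365. Sum = 730.
Total: 62 + 730 + 199 = 991 days.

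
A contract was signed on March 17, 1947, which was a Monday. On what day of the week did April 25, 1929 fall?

Thursday

Count forward from the earlier date (April 25, 1929) to the later (March 17, 1947):
From April 25, 1929 to April 25, 1946: 17 years, of which 4 contain a Feb 29 — 13×365 + 4×366 = 6209 days.
April 1946: 30 − 25 = 5 days remain.
Then 10 full months totalling 304 days.
March 1–17, 1947: 17 days.
Residual: 326 days.
Total: 6535 days.
6535 mod 7 = 4, so 4 days before Monday is Thursday.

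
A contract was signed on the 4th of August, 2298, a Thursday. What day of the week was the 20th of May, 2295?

Count forward from the earlier date (May 20, 2295) to the later (August 4, 2298):
Day-of-year of May 20, 2295: 140.
Day-of-year of August 4, 2298: 216.
2295 has 365 days, so 365 − 140 = 225 days remain in 2295.
Full years: 2296: 366; 2297: 365. Sum = 731.
Total: 225 + 731 + 216 = 1172 days.
1172 mod 7 = 3, so 3 days before Thursday is Monday.

Monday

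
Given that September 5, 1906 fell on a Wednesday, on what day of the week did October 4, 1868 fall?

Sunday

Count forward from the earlier date (October 4, 1868) to the later (September 5, 1906):
From October 4, 1868 to October 4, 1905: 37 years, of which 8 contain a Feb 29 — 29×365 + 8×366 = 13513 days.
(1900 is not a leap year (divisible by 100 but not 400).)
October 1905: 31 − 4 = 27 days remain.
Then 10 full months totalling 304 days.
September 1–5, 1906: 5 days.
Residual: 336 days.
Total: 13849 days.
13849 mod 7 = 3, so 3 days before Wednesday is Sunday.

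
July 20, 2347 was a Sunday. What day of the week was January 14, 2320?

Wednesday

Count forward from the earlier date (January 14, 2320) to the later (July 20, 2347):
Day-of-year of January 14, 2320: 14.
Day-of-year of July 20, 2347: 201.
2320 has 366 days, so 366 − 14 = 352 days remain in 2320.
Full years 2321–2346: 20 common + 6 leap = 20×365 + 6×366 = 9496 days.
Total: 352 + 9496 + 201 = 10049 days.
10049 mod 7 = 4, so 4 days before Sunday is Wednesday.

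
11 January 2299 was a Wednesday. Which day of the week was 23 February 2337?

Tuesday

Day-of-year of January 11, 2299: 11.
Day-of-year of February 23, 2337: 54.
2299 has 365 days, so 365 − 11 = 354 days remain in 2299.
Full years 2300–2336: 28 common + 9 leap = 28×365 + 9×366 = 13514 days.
Total: 354 + 13514 + 54 = 13922 days.
13922 mod 7 = 6, so 6 days after Wednesday is Tuesday.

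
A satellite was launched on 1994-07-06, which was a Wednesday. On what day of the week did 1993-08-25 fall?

Wednesday

Count forward from the earlier date (August 25, 1993) to the later (July 6, 1994):
August 1993: 31 − 25 = 6 days remain.
Then 10 full months totalling 303 days.
July 1–6, 1994: 6 days.
Residual: 315 days.
Total: 315 days.
315 is a multiple of 7, so 1993-08-25 falls on the same weekday: Wednesday.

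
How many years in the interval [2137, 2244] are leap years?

Years divisible by 4: 2140, 2144, …, 2244 — 27 in all.
Of these, 2200 is divisible by 100 but not 400, so not leap.
Leap years: 27 − 1 = 26.

26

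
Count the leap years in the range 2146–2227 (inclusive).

19

Years divisible by 4: 2148, 2152, …, 2224 — 20 in all.
Of these, 2200 is divisible by 100 but not 400, so not leap.
Leap years: 20 − 1 = 19.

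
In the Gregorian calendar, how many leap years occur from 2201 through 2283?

20

Years divisible by 4: 2204, 2208, …, 2280 — 20 in all.
No century exceptions apply. Count: 20.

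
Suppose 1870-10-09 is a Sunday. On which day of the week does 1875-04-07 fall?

Day-of-year of October 9, 1870: 282.
Day-of-year of April 7, 1875: 97.
1870 has 365 days, so 365 − 282 = 83 days remain in 1870.
Full years: 1871: 365; 1872: 366; 1873: 365; 1874: 365. Sum = 1461.
Total: 83 + 1461 + 97 = 1641 days.
1641 mod 7 = 3, so 3 days after Sunday is Wednesday.

Wednesday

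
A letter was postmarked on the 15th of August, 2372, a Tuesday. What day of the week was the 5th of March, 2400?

From August 15, 2372 to August 15, 2399: 27 years, of which 6 contain a Feb 29 — 21×365 + 6×366 = 9861 days.
August 2399: 31 − 15 = 16 days remain.
Then September (30), October (31), November (30), December (31), January (31), February 2400 (29): 30 + 31 + 30 + 31 + 31 + 29 = 182 days.
March 1–5, 2400: 5 days.
Residual: 203 days.
Total: 10064 days.
10064 mod 7 = 5, so 5 days after Tuesday is Sunday.

Sunday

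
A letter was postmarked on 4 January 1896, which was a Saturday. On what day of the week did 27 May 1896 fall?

Wednesday

January 1896: 31 − 4 = 27 days remain.
Then February 1896 (29), March (31), April (30): 29 + 31 + 30 = 90 days.
May 1–27, 1896: 27 days.
Total: 27 + 90 + 27 = 144 days.
144 mod 7 = 4, so 4 days after Saturday is Wednesday.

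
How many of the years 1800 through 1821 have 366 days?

5

Years divisible by 4 in [1800, 1821]: 1800, 1804, 1808, 1812, 1816, 1820.
Of these, 1800 is divisible by 100 but not 400, so not leap.
Leap years: 6 − 1 = 5.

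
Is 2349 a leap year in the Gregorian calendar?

2349 is not a leap year.

No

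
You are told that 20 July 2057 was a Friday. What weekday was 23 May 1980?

Friday

Count forward from the earlier date (May 23, 1980) to the later (July 20, 2057):
Day-of-year of May 23, 1980: 144.
Day-of-year of July 20, 2057: 201.
1980 has 366 days, so 366 − 144 = 222 days remain in 1980.
Full years 1981–2056: 57 common + 19 leap = 57×365 + 19×366 = 27759 days.
Total: 222 + 27759 + 201 = 28182 days.
28182 is a multiple of 7, so 23 May 1980 falls on the same weekday: Friday.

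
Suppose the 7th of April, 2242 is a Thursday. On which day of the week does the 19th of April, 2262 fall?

Saturday

From April 7, 2242 to April 7, 2262: 20 years, of which 5 contain a Feb 29 — 15×365 + 5×366 = 7305 days.
Within April 2262: 19 − 7 = 12 days.
Total: 7317 days.
7317 mod 7 = 2, so 2 days after Thursday is Saturday.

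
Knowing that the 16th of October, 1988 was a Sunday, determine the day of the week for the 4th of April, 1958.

Count forward from the earlier date (April 4, 1958) to the later (October 16, 1988):
From April 4, 1958 to April 4, 1988: 30 years, of which 8 contain a Feb 29 — 22×365 + 8×366 = 10958 days.
April 1988: 30 − 4 = 26 days remain.
Then May (31), June (30), July (31), August (31), September (30): 31 + 30 + 31 + 31 + 30 = 153 days.
October 1–16, 1988: 16 days.
Residual: 195 days.
Total: 11153 days.
11153 mod 7 = 2, so 2 days before Sunday is Friday.

Friday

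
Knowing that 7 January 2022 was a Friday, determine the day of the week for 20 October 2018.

Count forward from the earlier date (October 20, 2018) to the later (January 7, 2022):
October 20, 2018 → October 20, 2019: 365 days.
October 20, 2019 → October 20, 2020: 366 days (2020 is a leap year).
October 20, 2020 → October 20, 2021: 365 days.
October 2021: 31 − 20 = 11 days remain.
Then November (30), December (31): 30 + 31 = 61 days.
January 1–7, 2022: 7 days.
Residual: 79 days.
Total: 1175 days.
1175 mod 7 = 6, so 6 days before Friday is Saturday.

Saturday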